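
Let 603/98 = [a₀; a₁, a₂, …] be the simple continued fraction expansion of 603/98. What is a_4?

7

⌊603/98⌋ = 6, remainder 15
⌊98/15⌋ = 6, remainder 8
⌊15/8⌋ = 1, remainder 7
⌊8/7⌋ = 1, remainder 1
⌊7/1⌋ = 7, remainder 0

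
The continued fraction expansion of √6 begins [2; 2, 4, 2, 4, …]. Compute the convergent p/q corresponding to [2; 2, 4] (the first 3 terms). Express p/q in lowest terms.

Start with 4.
2 + 1/(4/1) = 2 + 1/4 = 9/4
2 + 1/(9/4) = 2 + 4/9 = 22/9

22/9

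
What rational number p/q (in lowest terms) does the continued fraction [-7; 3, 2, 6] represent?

-302/45

Collapse the nested fraction from the inside out:
Start with 6.
2 + 1/(6/1) = 2 + 1/6 = 13/6
3 + 1/(13/6) = 3 + 6/13 = 45/13
-7 + 1/(45/13) = -7 + 13/45 = -302/45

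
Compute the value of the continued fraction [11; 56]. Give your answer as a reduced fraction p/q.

Work from the innermost term outward:
Start with 56.
11 + 1/(56/1) = 11 + 1/56 = 617/56

617/56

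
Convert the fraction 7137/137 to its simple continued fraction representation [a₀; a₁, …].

[52; 10, 1, 1, 6]

Repeatedly divide and take the remainder:
7137 = 52·137 + 13, so a_0 = 52
137 = 10·13 + 7, so a_1 = 10
13 = 1·7 + 6, so a_2 = 1
7 = 1·6 + 1, so a_3 = 1
6 = 6·1 + 0, so a_4 = 6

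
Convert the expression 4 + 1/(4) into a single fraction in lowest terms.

17/4

Compute successive convergents:
a_0 = 4: 4/1
a_1 = 4: 17/4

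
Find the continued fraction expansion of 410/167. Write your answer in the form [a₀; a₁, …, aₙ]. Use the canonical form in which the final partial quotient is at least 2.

[2; 2, 5, 15]

Apply division with remainder until the remainder is 0:
410 = 2·167 + 76, so a_0 = 2
167 = 2·76 + 15, so a_1 = 2
76 = 5·15 + 1, so a_2 = 5
15 = 15·1 + 0, so a_3 = 15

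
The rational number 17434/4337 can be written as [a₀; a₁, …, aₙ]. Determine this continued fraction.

[4; 50, 2, 3, 12]

Repeatedly divide and take the remainder:
⌊17434/4337⌋ = 4, remainder 86
⌊4337/86⌋ = 50, remainder 37
⌊86/37⌋ = 2, remainder 12
⌊37/12⌋ = 3, remainder 1
⌊12/1⌋ = 12, remainder 0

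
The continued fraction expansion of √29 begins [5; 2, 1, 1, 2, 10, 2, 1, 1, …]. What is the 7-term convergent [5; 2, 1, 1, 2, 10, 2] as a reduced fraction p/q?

a_0 = 5: 5/1
a_1 = 2: 11/2
a_2 = 1: 16/3
a_3 = 1: 27/5
a_4 = 2: 70/13
a_5 = 10: 727/135
a_6 = 2: 1524/283

1524/283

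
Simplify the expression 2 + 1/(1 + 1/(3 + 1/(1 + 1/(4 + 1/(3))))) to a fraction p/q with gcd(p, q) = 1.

215/77

Work from the innermost term outward:
Start with 3.
4 + 1/(3/1) = 4 + 1/3 = 13/3
1 + 1/(13/3) = 1 + 3/13 = 16/13
3 + 1/(16/13) = 3 + 13/16 = 61/16
1 + 1/(61/16) = 1 + 16/61 = 77/61
2 + 1/(77/61) = 2 + 61/77 = 215/77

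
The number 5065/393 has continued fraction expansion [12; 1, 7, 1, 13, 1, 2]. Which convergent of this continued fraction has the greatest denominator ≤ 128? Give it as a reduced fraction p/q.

List convergents until the denominator exceeds the bound:
a_0 = 12: 12/1  (≤ bound)
a_1 = 1: 13/1  (≤ bound)
a_2 = 7: 103/8  (≤ bound)
a_3 = 1: 116/9  (≤ bound)
a_4 = 13: 1611/125  (≤ bound)
a_5 = 1: 1727/134  (> 128, stop)

1611/125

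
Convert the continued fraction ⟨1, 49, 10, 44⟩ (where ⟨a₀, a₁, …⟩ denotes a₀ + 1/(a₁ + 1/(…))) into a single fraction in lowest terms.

a_0 = 1: 1/1
a_1 = 49: 50/49
a_2 = 10: 501/491
a_3 = 44: 22094/21653

22094/21653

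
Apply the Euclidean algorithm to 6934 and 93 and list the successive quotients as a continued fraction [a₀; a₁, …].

6934 = 74·93 + 52, so a_0 = 74
93 = 1·52 + 41, so a_1 = 1
52 = 1·41 + 11, so a_2 = 1
41 = 3·11 + 8, so a_3 = 3
11 = 1·8 + 3, so a_4 = 1
8 = 2·3 + 2, so a_5 = 2
3 = 1·2 + 1, so a_6 = 1
2 = 2·1 + 0, so a_7 = 2

[74; 1, 1, 3, 1, 2, 1, 2]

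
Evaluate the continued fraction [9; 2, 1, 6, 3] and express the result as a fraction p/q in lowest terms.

589/63

Start with 3.
6 + 1/(3/1) = 6 + 1/3 = 19/3
1 + 1/(19/3) = 1 + 3/19 = 22/19
2 + 1/(22/19) = 2 + 19/22 = 63/22
9 + 1/(63/22) = 9 + 22/63 = 589/63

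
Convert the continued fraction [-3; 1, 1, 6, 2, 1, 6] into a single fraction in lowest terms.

-675/274

a_0 = -3: -3/1
a_1 = 1: -2/1
a_2 = 1: -5/2
a_3 = 6: -32/13
a_4 = 2: -69/28
a_5 = 1: -101/41
a_6 = 6: -675/274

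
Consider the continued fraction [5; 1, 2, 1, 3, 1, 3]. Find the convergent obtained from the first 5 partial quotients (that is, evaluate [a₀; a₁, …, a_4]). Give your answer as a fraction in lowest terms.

86/15

Start with 3.
1 + 1/(3/1) = 1 + 1/3 = 4/3
2 + 1/(4/3) = 2 + 3/4 = 11/4
1 + 1/(11/4) = 1 + 4/11 = 15/11
5 + 1/(15/11) = 5 + 11/15 = 86/15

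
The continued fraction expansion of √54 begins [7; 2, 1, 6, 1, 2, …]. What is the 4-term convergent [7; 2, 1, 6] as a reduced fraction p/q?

Start with 6.
1 + 1/(6/1) = 1 + 1/6 = 7/6
2 + 1/(7/6) = 2 + 6/7 = 20/7
7 + 1/(20/7) = 7 + 7/20 = 147/20

147/20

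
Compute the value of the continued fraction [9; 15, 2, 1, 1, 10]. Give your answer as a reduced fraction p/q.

7397/816

Build up convergents one term at a time:
a_0 = 9: 9/1
a_1 = 15: 136/15
a_2 = 2: 281/31
a_3 = 1: 417/46
a_4 = 1: 698/77
a_5 = 10: 7397/816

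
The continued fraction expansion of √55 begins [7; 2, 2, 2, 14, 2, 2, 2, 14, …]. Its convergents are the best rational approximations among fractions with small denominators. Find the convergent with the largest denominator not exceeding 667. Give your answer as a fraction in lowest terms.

List convergents until the denominator exceeds the bound:
a_0 = 7: 7/1  (≤ bound)
a_1 = 2: 15/2  (≤ bound)
a_2 = 2: 37/5  (≤ bound)
a_3 = 2: 89/12  (≤ bound)
a_4 = 14: 1283/173  (≤ bound)
a_5 = 2: 2655/358  (≤ bound)
a_6 = 2: 6593/889  (> 667, stop)

2655/358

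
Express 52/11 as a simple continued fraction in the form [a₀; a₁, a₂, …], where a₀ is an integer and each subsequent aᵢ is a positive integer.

52 = 4·11 + 8, so a_0 = 4
11 = 1·8 + 3, so a_1 = 1
8 = 2·3 + 2, so a_2 = 2
3 = 1·2 + 1, so a_3 = 1
2 = 2·1 + 0, so a_4 = 2

[4; 1, 2, 1, 2]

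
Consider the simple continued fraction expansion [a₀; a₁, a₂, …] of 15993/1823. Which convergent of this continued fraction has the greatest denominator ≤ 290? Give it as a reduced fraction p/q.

List convergents until the denominator exceeds the bound:
a_0 = 8: 8/1  (≤ bound)
a_1 = 1: 9/1  (≤ bound)
a_2 = 3: 35/4  (≤ bound)
a_3 = 2: 79/9  (≤ bound)
a_4 = 2: 193/22  (≤ bound)
a_5 = 11: 2202/251  (≤ bound)
a_6 = 2: 4597/524  (> 290, stop)

2202/251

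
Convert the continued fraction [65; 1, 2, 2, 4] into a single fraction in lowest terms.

Start with 4.
2 + 1/(4/1) = 2 + 1/4 = 9/4
2 + 1/(9/4) = 2 + 4/9 = 22/9
1 + 1/(22/9) = 1 + 9/22 = 31/22
65 + 1/(31/22) = 65 + 22/31 = 2037/31

2037/31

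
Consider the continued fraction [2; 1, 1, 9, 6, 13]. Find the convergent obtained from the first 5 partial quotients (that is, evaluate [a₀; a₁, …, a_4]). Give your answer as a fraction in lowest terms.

293/116

Use the convergent recurrence hₖ = aₖ·hₖ₋₁ + hₖ₋₂ (and likewise for the denominators kₖ):
a_0 = 2: 2/1
a_1 = 1: 3/1
a_2 = 1: 5/2
a_3 = 9: 48/19
a_4 = 6: 293/116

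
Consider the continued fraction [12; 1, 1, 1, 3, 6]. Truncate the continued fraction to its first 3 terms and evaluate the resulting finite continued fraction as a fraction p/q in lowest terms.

Start with 1.
1 + 1/(1/1) = 1 + 1/1 = 2/1
12 + 1/(2/1) = 12 + 1/2 = 25/2

25/2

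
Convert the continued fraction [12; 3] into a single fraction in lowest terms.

Starting at the tail and folding back:
Start with 3.
12 + 1/(3/1) = 12 + 1/3 = 37/3

37/3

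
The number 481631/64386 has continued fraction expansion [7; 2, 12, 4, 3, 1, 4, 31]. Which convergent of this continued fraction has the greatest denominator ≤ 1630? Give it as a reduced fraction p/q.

3239/433

a_0 = 7: 7/1  (≤ bound)
a_1 = 2: 15/2  (≤ bound)
a_2 = 12: 187/25  (≤ bound)
a_3 = 4: 763/102  (≤ bound)
a_4 = 3: 2476/331  (≤ bound)
a_5 = 1: 3239/433  (≤ bound)
a_6 = 4: 15432/2063  (> 1630, stop)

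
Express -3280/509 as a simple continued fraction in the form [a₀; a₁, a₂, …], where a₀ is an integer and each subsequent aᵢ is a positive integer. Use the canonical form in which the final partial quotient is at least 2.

-3280 = -7·509 + 283, so a_0 = -7
509 = 1·283 + 226, so a_1 = 1
283 = 1·226 + 57, so a_2 = 1
226 = 3·57 + 55, so a_3 = 3
57 = 1·55 + 2, so a_4 = 1
55 = 27·2 + 1, so a_5 = 27
2 = 2·1 + 0, so a_6 = 2

[-7; 1, 1, 3, 1, 27, 2]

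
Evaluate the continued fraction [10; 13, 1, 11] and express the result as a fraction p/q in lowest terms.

Starting at the tail and folding back:
Start with 11.
1 + 1/(11/1) = 1 + 1/11 = 12/11
13 + 1/(12/11) = 13 + 11/12 = 167/12
10 + 1/(167/12) = 10 + 12/167 = 1682/167

1682/167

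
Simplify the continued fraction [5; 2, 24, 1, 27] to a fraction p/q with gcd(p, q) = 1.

Starting at the tail and folding back:
Start with 27.
1 + 1/(27/1) = 1 + 1/27 = 28/27
24 + 1/(28/27) = 24 + 27/28 = 699/28
2 + 1/(699/28) = 2 + 28/699 = 1426/699
5 + 1/(1426/699) = 5 + 699/1426 = 7829/1426

7829/1426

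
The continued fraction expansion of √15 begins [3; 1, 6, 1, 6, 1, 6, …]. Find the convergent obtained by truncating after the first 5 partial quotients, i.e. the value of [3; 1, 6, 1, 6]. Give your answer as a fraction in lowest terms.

213/55

a_0 = 3: 3/1
a_1 = 1: 4/1
a_2 = 6: 27/7
a_3 = 1: 31/8
a_4 = 6: 213/55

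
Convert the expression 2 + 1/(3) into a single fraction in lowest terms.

7/3

a_0 = 2: 2/1
a_1 = 3: 7/3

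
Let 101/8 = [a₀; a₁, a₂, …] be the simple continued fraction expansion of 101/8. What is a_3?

Apply division with remainder until the remainder is 0:
101 ÷ 8 → quotient 12, remainder 5
8 ÷ 5 → quotient 1, remainder 3
5 ÷ 3 → quotient 1, remainder 2
3 ÷ 2 → quotient 1, remainder 1

1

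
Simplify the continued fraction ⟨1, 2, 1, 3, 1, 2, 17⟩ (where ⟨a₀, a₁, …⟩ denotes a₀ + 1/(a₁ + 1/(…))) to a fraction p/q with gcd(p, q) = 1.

a_0 = 1: 1/1
a_1 = 2: 3/2
a_2 = 1: 4/3
a_3 = 3: 15/11
a_4 = 1: 19/14
a_5 = 2: 53/39
a_6 = 17: 920/677

920/677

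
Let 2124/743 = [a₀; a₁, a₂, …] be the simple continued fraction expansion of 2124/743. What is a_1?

Repeatedly divide and take the remainder:
2124 = 2·743 + 638, so a_0 = 2
743 = 1·638 + 105, so a_1 = 1

1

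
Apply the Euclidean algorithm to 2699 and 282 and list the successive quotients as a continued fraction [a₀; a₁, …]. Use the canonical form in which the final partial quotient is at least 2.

⌊2699/282⌋ = 9, remainder 161
⌊282/161⌋ = 1, remainder 121
⌊161/121⌋ = 1, remainder 40
⌊121/40⌋ = 3, remainder 1
⌊40/1⌋ = 40, remainder 0

[9; 1, 1, 3, 40]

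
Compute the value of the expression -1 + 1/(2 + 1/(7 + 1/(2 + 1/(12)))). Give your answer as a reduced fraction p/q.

-212/399

Use the convergent recurrence hₖ = aₖ·hₖ₋₁ + hₖ₋₂ (and likewise for the denominators kₖ):
a_0 = -1: -1/1
a_1 = 2: -1/2
a_2 = 7: -8/15
a_3 = 2: -17/32
a_4 = 12: -212/399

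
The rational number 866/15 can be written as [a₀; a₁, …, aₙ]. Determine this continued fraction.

866 ÷ 15 → quotient 57, remainder 11
15 ÷ 11 → quotient 1, remainder 4
11 ÷ 4 → quotient 2, remainder 3
4 ÷ 3 → quotient 1, remainder 1
3 ÷ 1 → quotient 3, remainder 0

[57; 1, 2, 1, 3]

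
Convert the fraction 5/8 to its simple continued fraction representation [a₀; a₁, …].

[0; 1, 1, 1, 2]

Repeatedly divide and take the remainder:
5 ÷ 8 → quotient 0, remainder 5
8 ÷ 5 → quotient 1, remainder 3
5 ÷ 3 → quotient 1, remainder 2
3 ÷ 2 → quotient 1, remainder 1
2 ÷ 1 → quotient 2, remainder 0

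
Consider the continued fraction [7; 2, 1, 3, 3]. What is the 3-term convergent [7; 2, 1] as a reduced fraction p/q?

Start with 1.
2 + 1/(1/1) = 2 + 1/1 = 3/1
7 + 1/(3/1) = 7 + 1/3 = 22/3

22/3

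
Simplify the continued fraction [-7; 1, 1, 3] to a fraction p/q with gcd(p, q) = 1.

Build up convergents one term at a time:
a_0 = -7: -7/1
a_1 = 1: -6/1
a_2 = 1: -13/2
a_3 = 3: -45/7

-45/7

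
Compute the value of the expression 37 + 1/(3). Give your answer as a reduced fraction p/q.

112/3

Start with 3.
37 + 1/(3/1) = 37 + 1/3 = 112/3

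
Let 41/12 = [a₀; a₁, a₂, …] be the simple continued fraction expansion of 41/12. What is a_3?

41 ÷ 12 → quotient 3, remainder 5
12 ÷ 5 → quotient 2, remainder 2
5 ÷ 2 → quotient 2, remainder 1
2 ÷ 1 → quotient 2, remainder 0

2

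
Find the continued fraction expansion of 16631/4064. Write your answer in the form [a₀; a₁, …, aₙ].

16631 = 4·4064 + 375, so a_0 = 4
4064 = 10·375 + 314, so a_1 = 10
375 = 1·314 + 61, so a_2 = 1
314 = 5·61 + 9, so a_3 = 5
61 = 6·9 + 7, so a_4 = 6
9 = 1·7 + 2, so a_5 = 1
7 = 3·2 + 1, so a_6 = 3
2 = 2·1 + 0, so a_7 = 2

[4; 10, 1, 5, 6, 1, 3, 2]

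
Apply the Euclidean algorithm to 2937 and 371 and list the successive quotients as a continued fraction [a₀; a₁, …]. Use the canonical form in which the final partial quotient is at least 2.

[7; 1, 10, 1, 30]

2937 = 7·371 + 340, so a_0 = 7
371 = 1·340 + 31, so a_1 = 1
340 = 10·31 + 30, so a_2 = 10
31 = 1·30 + 1, so a_3 = 1
30 = 30·1 + 0, so a_4 = 30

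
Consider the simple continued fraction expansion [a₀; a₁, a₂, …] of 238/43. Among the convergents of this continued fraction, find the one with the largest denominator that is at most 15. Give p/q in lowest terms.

List convergents until the denominator exceeds the bound:
a_0 = 5: 5/1  (≤ bound)
a_1 = 1: 6/1  (≤ bound)
a_2 = 1: 11/2  (≤ bound)
a_3 = 6: 72/13  (≤ bound)
a_4 = 1: 83/15  (≤ bound)
a_5 = 2: 238/43  (> 15, stop)

83/15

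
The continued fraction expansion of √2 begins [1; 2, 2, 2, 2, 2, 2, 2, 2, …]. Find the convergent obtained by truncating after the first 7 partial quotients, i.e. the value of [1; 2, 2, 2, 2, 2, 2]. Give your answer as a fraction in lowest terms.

Starting at the tail and folding back:
Start with 2.
2 + 1/(2/1) = 2 + 1/2 = 5/2
2 + 1/(5/2) = 2 + 2/5 = 12/5
2 + 1/(12/5) = 2 + 5/12 = 29/12
2 + 1/(29/12) = 2 + 12/29 = 70/29
2 + 1/(70/29) = 2 + 29/70 = 169/70
1 + 1/(169/70) = 1 + 70/169 = 239/169

239/169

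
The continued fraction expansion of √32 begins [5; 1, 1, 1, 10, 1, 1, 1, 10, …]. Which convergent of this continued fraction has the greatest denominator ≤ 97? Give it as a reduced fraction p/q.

a_0 = 5: 5/1  (≤ bound)
a_1 = 1: 6/1  (≤ bound)
a_2 = 1: 11/2  (≤ bound)
a_3 = 1: 17/3  (≤ bound)
a_4 = 10: 181/32  (≤ bound)
a_5 = 1: 198/35  (≤ bound)
a_6 = 1: 379/67  (≤ bound)
a_7 = 1: 577/102  (> 97, stop)

379/67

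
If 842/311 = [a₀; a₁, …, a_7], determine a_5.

1

842 ÷ 311 → quotient 2, remainder 220
311 ÷ 220 → quotient 1, remainder 91
220 ÷ 91 → quotient 2, remainder 38
91 ÷ 38 → quotient 2, remainder 15
38 ÷ 15 → quotient 2, remainder 8
15 ÷ 8 → quotient 1, remainder 7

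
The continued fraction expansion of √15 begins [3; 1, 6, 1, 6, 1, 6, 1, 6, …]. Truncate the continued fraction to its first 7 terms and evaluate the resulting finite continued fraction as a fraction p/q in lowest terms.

Start with 6.
1 + 1/(6/1) = 1 + 1/6 = 7/6
6 + 1/(7/6) = 6 + 6/7 = 48/7
1 + 1/(48/7) = 1 + 7/48 = 55/48
6 + 1/(55/48) = 6 + 48/55 = 378/55
1 + 1/(378/55) = 1 + 55/378 = 433/378
3 + 1/(433/378) = 3 + 378/433 = 1677/433

1677/433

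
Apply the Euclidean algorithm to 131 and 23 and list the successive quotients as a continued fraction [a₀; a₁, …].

[5; 1, 2, 3, 2]

Repeatedly divide and take the remainder:
131 ÷ 23 → quotient 5, remainder 16
23 ÷ 16 → quotient 1, remainder 7
16 ÷ 7 → quotient 2, remainder 2
7 ÷ 2 → quotient 3, remainder 1
2 ÷ 1 → quotient 2, remainder 0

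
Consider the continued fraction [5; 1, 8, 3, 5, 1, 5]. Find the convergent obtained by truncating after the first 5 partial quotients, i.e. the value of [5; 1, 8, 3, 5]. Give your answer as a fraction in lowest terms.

878/149

Start with 5.
3 + 1/(5/1) = 3 + 1/5 = 16/5
8 + 1/(16/5) = 8 + 5/16 = 133/16
1 + 1/(133/16) = 1 + 16/133 = 149/133
5 + 1/(149/133) = 5 + 133/149 = 878/149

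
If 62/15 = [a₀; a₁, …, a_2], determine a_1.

7

Repeatedly divide and take the remainder:
62 = 4·15 + 2, so a_0 = 4
15 = 7·2 + 1, so a_1 = 7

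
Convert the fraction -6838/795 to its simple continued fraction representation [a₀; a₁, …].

Repeatedly divide and take the remainder:
-6838 ÷ 795 → quotient -9, remainder 317
795 ÷ 317 → quotient 2, remainder 161
317 ÷ 161 → quotient 1, remainder 156
161 ÷ 156 → quotient 1, remainder 5
156 ÷ 5 → quotient 31, remainder 1
5 ÷ 1 → quotient 5, remainder 0

[-9; 2, 1, 1, 31, 5]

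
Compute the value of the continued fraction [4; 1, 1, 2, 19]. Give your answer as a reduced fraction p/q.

446/97

a_0 = 4: 4/1
a_1 = 1: 5/1
a_2 = 1: 9/2
a_3 = 2: 23/5
a_4 = 19: 446/97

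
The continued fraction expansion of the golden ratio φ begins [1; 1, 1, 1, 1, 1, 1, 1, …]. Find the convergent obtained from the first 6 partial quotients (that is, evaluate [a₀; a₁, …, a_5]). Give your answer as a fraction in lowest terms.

13/8

Start with 1.
1 + 1/(1/1) = 1 + 1/1 = 2/1
1 + 1/(2/1) = 1 + 1/2 = 3/2
1 + 1/(3/2) = 1 + 2/3 = 5/3
1 + 1/(5/3) = 1 + 3/5 = 8/5
1 + 1/(8/5) = 1 + 5/8 = 13/8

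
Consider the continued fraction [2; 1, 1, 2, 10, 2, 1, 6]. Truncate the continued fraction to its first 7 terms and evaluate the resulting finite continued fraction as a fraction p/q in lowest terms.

Compute successive convergents:
a_0 = 2: 2/1
a_1 = 1: 3/1
a_2 = 1: 5/2
a_3 = 2: 13/5
a_4 = 10: 135/52
a_5 = 2: 283/109
a_6 = 1: 418/161

418/161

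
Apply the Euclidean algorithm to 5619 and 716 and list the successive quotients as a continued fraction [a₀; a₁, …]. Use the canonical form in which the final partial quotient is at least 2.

[7; 1, 5, 1, 1, 3, 7, 2]

⌊5619/716⌋ = 7, remainder 607
⌊716/607⌋ = 1, remainder 109
⌊607/109⌋ = 5, remainder 62
⌊109/62⌋ = 1, remainder 47
⌊62/47⌋ = 1, remainder 15
⌊47/15⌋ = 3, remainder 2
⌊15/2⌋ = 7, remainder 1
⌊2/1⌋ = 2, remainder 0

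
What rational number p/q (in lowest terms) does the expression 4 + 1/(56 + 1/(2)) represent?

454/113

Build up convergents one term at a time:
a_0 = 4: 4/1
a_1 = 56: 225/56
a_2 = 2: 454/113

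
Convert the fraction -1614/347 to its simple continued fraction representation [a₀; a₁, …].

[-5; 2, 1, 6, 1, 1, 3, 2]

Apply division with remainder until the remainder is 0:
⌊-1614/347⌋ = -5, remainder 121
⌊347/121⌋ = 2, remainder 105
⌊121/105⌋ = 1, remainder 16
⌊105/16⌋ = 6, remainder 9
⌊16/9⌋ = 1, remainder 7
⌊9/7⌋ = 1, remainder 2
⌊7/2⌋ = 3, remainder 1
⌊2/1⌋ = 2, remainder 0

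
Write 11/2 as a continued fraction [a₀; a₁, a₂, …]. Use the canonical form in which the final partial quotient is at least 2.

Run the Euclidean algorithm, recording each quotient:
11 ÷ 2 → quotient 5, remainder 1
2 ÷ 1 → quotient 2, remainder 0

[5; 2]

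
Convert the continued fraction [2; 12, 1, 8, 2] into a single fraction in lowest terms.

509/245

Use the convergent recurrence hₖ = aₖ·hₖ₋₁ + hₖ₋₂ (and likewise for the denominators kₖ):
a_0 = 2: 2/1
a_1 = 12: 25/12
a_2 = 1: 27/13
a_3 = 8: 241/116
a_4 = 2: 509/245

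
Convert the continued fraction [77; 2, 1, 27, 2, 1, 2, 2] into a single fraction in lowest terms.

Start with 2.
2 + 1/(2/1) = 2 + 1/2 = 5/2
1 + 1/(5/2) = 1 + 2/5 = 7/5
2 + 1/(7/5) = 2 + 5/7 = 19/7
27 + 1/(19/7) = 27 + 7/19 = 520/19
1 + 1/(520/19) = 1 + 19/520 = 539/520
2 + 1/(539/520) = 2 + 520/539 = 1598/539
77 + 1/(1598/539) = 77 + 539/1598 = 123585/1598

123585/1598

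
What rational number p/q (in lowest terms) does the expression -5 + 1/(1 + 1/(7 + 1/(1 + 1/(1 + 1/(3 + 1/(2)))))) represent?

-564/137

Use the convergent recurrence hₖ = aₖ·hₖ₋₁ + hₖ₋₂ (and likewise for the denominators kₖ):
a_0 = -5: -5/1
a_1 = 1: -4/1
a_2 = 7: -33/8
a_3 = 1: -37/9
a_4 = 1: -70/17
a_5 = 3: -247/60
a_6 = 2: -564/137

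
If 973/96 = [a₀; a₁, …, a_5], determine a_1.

7

973 ÷ 96 → quotient 10, remainder 13
96 ÷ 13 → quotient 7, remainder 5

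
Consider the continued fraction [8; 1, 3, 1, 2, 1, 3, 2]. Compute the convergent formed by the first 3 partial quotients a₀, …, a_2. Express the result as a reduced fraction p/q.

35/4

a_0 = 8: 8/1
a_1 = 1: 9/1
a_2 = 3: 35/4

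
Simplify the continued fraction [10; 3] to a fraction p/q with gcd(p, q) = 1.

a_0 = 10: 10/1
a_1 = 3: 31/3

31/3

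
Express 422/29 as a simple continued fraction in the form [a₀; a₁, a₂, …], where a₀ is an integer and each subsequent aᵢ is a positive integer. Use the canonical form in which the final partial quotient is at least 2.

Run the Euclidean algorithm, recording each quotient:
⌊422/29⌋ = 14, remainder 16
⌊29/16⌋ = 1, remainder 13
⌊16/13⌋ = 1, remainder 3
⌊13/3⌋ = 4, remainder 1
⌊3/1⌋ = 3, remainder 0

[14; 1, 1, 4, 3]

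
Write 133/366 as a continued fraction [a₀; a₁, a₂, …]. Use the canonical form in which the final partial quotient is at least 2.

Apply division with remainder until the remainder is 0:
⌊133/366⌋ = 0, remainder 133
⌊366/133⌋ = 2, remainder 100
⌊133/100⌋ = 1, remainder 33
⌊100/33⌋ = 3, remainder 1
⌊33/1⌋ = 33, remainder 0

[0; 2, 1, 3, 33]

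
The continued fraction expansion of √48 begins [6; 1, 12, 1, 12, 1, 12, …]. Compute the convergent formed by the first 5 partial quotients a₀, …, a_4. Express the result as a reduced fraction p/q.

1254/181

a_0 = 6: 6/1
a_1 = 1: 7/1
a_2 = 12: 90/13
a_3 = 1: 97/14
a_4 = 12: 1254/181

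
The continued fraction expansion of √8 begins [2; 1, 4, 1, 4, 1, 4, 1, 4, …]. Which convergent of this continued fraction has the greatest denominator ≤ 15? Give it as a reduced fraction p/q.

a_0 = 2: 2/1  (≤ bound)
a_1 = 1: 3/1  (≤ bound)
a_2 = 4: 14/5  (≤ bound)
a_3 = 1: 17/6  (≤ bound)
a_4 = 4: 82/29  (> 15, stop)

17/6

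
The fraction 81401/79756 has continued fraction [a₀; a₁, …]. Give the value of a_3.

15

Repeatedly divide and take the remainder:
⌊81401/79756⌋ = 1, remainder 1645
⌊79756/1645⌋ = 48, remainder 796
⌊1645/796⌋ = 2, remainder 53
⌊796/53⌋ = 15, remainder 1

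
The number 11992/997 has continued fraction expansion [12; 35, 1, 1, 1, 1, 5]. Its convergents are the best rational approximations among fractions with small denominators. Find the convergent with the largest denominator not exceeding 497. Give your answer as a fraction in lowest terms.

List convergents until the denominator exceeds the bound:
a_0 = 12: 12/1  (≤ bound)
a_1 = 35: 421/35  (≤ bound)
a_2 = 1: 433/36  (≤ bound)
a_3 = 1: 854/71  (≤ bound)
a_4 = 1: 1287/107  (≤ bound)
a_5 = 1: 2141/178  (≤ bound)
a_6 = 5: 11992/997  (> 497, stop)

2141/178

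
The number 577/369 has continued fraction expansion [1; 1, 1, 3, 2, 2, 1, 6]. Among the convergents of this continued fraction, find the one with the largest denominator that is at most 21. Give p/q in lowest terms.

25/16

a_0 = 1: 1/1  (≤ bound)
a_1 = 1: 2/1  (≤ bound)
a_2 = 1: 3/2  (≤ bound)
a_3 = 3: 11/7  (≤ bound)
a_4 = 2: 25/16  (≤ bound)
a_5 = 2: 61/39  (> 21, stop)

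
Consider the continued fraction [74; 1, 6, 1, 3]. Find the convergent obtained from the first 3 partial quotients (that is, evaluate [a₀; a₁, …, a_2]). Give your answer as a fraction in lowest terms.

524/7

Start with 6.
1 + 1/(6/1) = 1 + 1/6 = 7/6
74 + 1/(7/6) = 74 + 6/7 = 524/7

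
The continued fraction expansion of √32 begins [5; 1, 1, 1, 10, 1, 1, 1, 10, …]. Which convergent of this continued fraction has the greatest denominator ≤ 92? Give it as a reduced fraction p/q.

379/67

a_0 = 5: 5/1  (≤ bound)
a_1 = 1: 6/1  (≤ bound)
a_2 = 1: 11/2  (≤ bound)
a_3 = 1: 17/3  (≤ bound)
a_4 = 10: 181/32  (≤ bound)
a_5 = 1: 198/35  (≤ bound)
a_6 = 1: 379/67  (≤ bound)
a_7 = 1: 577/102  (> 92, stop)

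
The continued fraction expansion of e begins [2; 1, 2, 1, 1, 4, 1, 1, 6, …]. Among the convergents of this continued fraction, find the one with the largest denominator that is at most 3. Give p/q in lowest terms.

8/3

a_0 = 2: 2/1  (≤ bound)
a_1 = 1: 3/1  (≤ bound)
a_2 = 2: 8/3  (≤ bound)
a_3 = 1: 11/4  (> 3, stop)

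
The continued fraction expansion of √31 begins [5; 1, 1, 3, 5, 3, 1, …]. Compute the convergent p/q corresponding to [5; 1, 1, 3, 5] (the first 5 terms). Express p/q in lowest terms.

Start with 5.
3 + 1/(5/1) = 3 + 1/5 = 16/5
1 + 1/(16/5) = 1 + 5/16 = 21/16
1 + 1/(21/16) = 1 + 16/21 = 37/21
5 + 1/(37/21) = 5 + 21/37 = 206/37

206/37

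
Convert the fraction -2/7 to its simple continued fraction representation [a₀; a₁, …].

Apply division with remainder until the remainder is 0:
⌊-2/7⌋ = -1, remainder 5
⌊7/5⌋ = 1, remainder 2
⌊5/2⌋ = 2, remainder 1
⌊2/1⌋ = 2, remainder 0

[-1; 1, 2, 2]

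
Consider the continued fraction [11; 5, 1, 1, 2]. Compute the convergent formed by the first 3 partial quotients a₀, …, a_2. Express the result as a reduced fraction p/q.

67/6

a_0 = 11: 11/1
a_1 = 5: 56/5
a_2 = 1: 67/6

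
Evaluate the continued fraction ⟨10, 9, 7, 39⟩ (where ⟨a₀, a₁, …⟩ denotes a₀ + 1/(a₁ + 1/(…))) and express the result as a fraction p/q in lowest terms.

Collapse the nested fraction from the inside out:
Start with 39.
7 + 1/(39/1) = 7 + 1/39 = 274/39
9 + 1/(274/39) = 9 + 39/274 = 2505/274
10 + 1/(2505/274) = 10 + 274/2505 = 25324/2505

25324/2505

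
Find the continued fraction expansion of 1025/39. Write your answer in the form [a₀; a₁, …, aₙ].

[26; 3, 1, 1, 5]

⌊1025/39⌋ = 26, remainder 11
⌊39/11⌋ = 3, remainder 6
⌊11/6⌋ = 1, remainder 5
⌊6/5⌋ = 1, remainder 1
⌊5/1⌋ = 5, remainder 0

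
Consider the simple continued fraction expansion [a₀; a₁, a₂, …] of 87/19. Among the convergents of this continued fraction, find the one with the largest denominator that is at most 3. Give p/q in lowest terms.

a_0 = 4: 4/1  (≤ bound)
a_1 = 1: 5/1  (≤ bound)
a_2 = 1: 9/2  (≤ bound)
a_3 = 2: 23/5  (> 3, stop)

9/2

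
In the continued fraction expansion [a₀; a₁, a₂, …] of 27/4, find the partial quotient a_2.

3

27 = 6·4 + 3, so a_0 = 6
4 = 1·3 + 1, so a_1 = 1
3 = 3·1 + 0, so a_2 = 3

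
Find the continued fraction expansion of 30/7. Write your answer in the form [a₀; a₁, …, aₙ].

[4; 3, 2]

30 ÷ 7 → quotient 4, remainder 2
7 ÷ 2 → quotient 3, remainder 1
2 ÷ 1 → quotient 2, remainder 0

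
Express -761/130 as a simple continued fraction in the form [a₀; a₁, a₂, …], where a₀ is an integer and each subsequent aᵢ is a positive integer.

[-6; 6, 1, 5, 3]

⌊-761/130⌋ = -6, remainder 19
⌊130/19⌋ = 6, remainder 16
⌊19/16⌋ = 1, remainder 3
⌊16/3⌋ = 5, remainder 1
⌊3/1⌋ = 3, remainder 0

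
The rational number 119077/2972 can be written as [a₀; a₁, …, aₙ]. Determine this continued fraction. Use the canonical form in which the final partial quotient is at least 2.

Apply division with remainder until the remainder is 0:
⌊119077/2972⌋ = 40, remainder 197
⌊2972/197⌋ = 15, remainder 17
⌊197/17⌋ = 11, remainder 10
⌊17/10⌋ = 1, remainder 7
⌊10/7⌋ = 1, remainder 3
⌊7/3⌋ = 2, remainder 1
⌊3/1⌋ = 3, remainder 0

[40; 15, 11, 1, 1, 2, 3]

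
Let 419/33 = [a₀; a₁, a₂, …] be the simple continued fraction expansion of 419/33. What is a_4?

3

419 ÷ 33 → quotient 12, remainder 23
33 ÷ 23 → quotient 1, remainder 10
23 ÷ 10 → quotient 2, remainder 3
10 ÷ 3 → quotient 3, remainder 1
3 ÷ 1 → quotient 3, remainder 0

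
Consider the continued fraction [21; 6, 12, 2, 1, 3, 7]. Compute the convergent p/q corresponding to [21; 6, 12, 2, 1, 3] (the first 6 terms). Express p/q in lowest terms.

Start with 3.
1 + 1/(3/1) = 1 + 1/3 = 4/3
2 + 1/(4/3) = 2 + 3/4 = 11/4
12 + 1/(11/4) = 12 + 4/11 = 136/11
6 + 1/(136/11) = 6 + 11/136 = 827/136
21 + 1/(827/136) = 21 + 136/827 = 17503/827

17503/827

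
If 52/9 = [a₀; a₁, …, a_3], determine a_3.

Repeatedly divide and take the remainder:
⌊52/9⌋ = 5, remainder 7
⌊9/7⌋ = 1, remainder 2
⌊7/2⌋ = 3, remainder 1
⌊2/1⌋ = 2, remainder 0

2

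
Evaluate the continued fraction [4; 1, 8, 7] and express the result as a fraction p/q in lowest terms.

313/64

Work from the innermost term outward:
Start with 7.
8 + 1/(7/1) = 8 + 1/7 = 57/7
1 + 1/(57/7) = 1 + 7/57 = 64/57
4 + 1/(64/57) = 4 + 57/64 = 313/64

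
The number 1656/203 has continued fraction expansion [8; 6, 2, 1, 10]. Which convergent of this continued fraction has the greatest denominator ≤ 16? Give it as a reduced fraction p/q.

a_0 = 8: 8/1  (≤ bound)
a_1 = 6: 49/6  (≤ bound)
a_2 = 2: 106/13  (≤ bound)
a_3 = 1: 155/19  (> 16, stop)

106/13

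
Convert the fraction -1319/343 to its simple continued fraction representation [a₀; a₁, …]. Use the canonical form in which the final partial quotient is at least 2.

-1319 = -4·343 + 53, so a_0 = -4
343 = 6·53 + 25, so a_1 = 6
53 = 2·25 + 3, so a_2 = 2
25 = 8·3 + 1, so a_3 = 8
3 = 3·1 + 0, so a_4 = 3

[-4; 6, 2, 8, 3]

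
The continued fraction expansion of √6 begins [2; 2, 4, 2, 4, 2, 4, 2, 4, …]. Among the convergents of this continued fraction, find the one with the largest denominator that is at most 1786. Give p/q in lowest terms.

a_0 = 2: 2/1  (≤ bound)
a_1 = 2: 5/2  (≤ bound)
a_2 = 4: 22/9  (≤ bound)
a_3 = 2: 49/20  (≤ bound)
a_4 = 4: 218/89  (≤ bound)
a_5 = 2: 485/198  (≤ bound)
a_6 = 4: 2158/881  (≤ bound)
a_7 = 2: 4801/1960  (> 1786, stop)

2158/881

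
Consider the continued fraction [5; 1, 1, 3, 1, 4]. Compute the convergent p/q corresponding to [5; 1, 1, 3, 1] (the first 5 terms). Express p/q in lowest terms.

a_0 = 5: 5/1
a_1 = 1: 6/1
a_2 = 1: 11/2
a_3 = 3: 39/7
a_4 = 1: 50/9

50/9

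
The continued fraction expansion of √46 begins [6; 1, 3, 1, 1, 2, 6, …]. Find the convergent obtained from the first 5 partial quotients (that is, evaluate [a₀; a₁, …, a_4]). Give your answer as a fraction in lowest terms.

61/9

Start with 1.
1 + 1/(1/1) = 1 + 1/1 = 2/1
3 + 1/(2/1) = 3 + 1/2 = 7/2
1 + 1/(7/2) = 1 + 2/7 = 9/7
6 + 1/(9/7) = 6 + 7/9 = 61/9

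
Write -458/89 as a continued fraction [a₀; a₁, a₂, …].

⌊-458/89⌋ = -6, remainder 76
⌊89/76⌋ = 1, remainder 13
⌊76/13⌋ = 5, remainder 11
⌊13/11⌋ = 1, remainder 2
⌊11/2⌋ = 5, remainder 1
⌊2/1⌋ = 2, remainder 0

[-6; 1, 5, 1, 5, 2]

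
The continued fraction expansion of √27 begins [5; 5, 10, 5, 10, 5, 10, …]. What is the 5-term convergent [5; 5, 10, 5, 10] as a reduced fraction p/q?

13775/2651

Start with 10.
5 + 1/(10/1) = 5 + 1/10 = 51/10
10 + 1/(51/10) = 10 + 10/51 = 520/51
5 + 1/(520/51) = 5 + 51/520 = 2651/520
5 + 1/(2651/520) = 5 + 520/2651 = 13775/2651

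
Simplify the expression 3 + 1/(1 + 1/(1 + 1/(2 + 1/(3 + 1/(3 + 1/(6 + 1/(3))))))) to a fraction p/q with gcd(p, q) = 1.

4002/1115

a_0 = 3: 3/1
a_1 = 1: 4/1
a_2 = 1: 7/2
a_3 = 2: 18/5
a_4 = 3: 61/17
a_5 = 3: 201/56
a_6 = 6: 1267/353
a_7 = 3: 4002/1115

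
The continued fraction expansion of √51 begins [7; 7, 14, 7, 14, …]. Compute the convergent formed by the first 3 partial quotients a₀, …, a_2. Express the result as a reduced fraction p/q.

Collapse the nested fraction from the inside out:
Start with 14.
7 + 1/(14/1) = 7 + 1/14 = 99/14
7 + 1/(99/14) = 7 + 14/99 = 707/99

707/99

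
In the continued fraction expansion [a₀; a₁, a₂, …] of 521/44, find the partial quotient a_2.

Apply division with remainder until the remainder is 0:
521 = 11·44 + 37, so a_0 = 11
44 = 1·37 + 7, so a_1 = 1
37 = 5·7 + 2, so a_2 = 5

5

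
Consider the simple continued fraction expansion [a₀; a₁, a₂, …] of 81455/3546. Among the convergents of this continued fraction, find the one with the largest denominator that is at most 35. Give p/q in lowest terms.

a_0 = 22: 22/1  (≤ bound)
a_1 = 1: 23/1  (≤ bound)
a_2 = 33: 781/34  (≤ bound)
a_3 = 2: 1585/69  (> 35, stop)

781/34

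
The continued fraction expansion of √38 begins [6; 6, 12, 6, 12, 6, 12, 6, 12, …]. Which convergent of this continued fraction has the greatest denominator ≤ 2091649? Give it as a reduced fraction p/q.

a_0 = 6: 6/1  (≤ bound)
a_1 = 6: 37/6  (≤ bound)
a_2 = 12: 450/73  (≤ bound)
a_3 = 6: 2737/444  (≤ bound)
a_4 = 12: 33294/5401  (≤ bound)
a_5 = 6: 202501/32850  (≤ bound)
a_6 = 12: 2463306/399601  (≤ bound)
a_7 = 6: 14982337/2430456  (> 2091649, stop)

2463306/399601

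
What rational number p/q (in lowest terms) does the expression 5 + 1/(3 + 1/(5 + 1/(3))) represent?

271/51

a_0 = 5: 5/1
a_1 = 3: 16/3
a_2 = 5: 85/16
a_3 = 3: 271/51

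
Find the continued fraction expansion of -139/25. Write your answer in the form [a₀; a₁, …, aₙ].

-139 = -6·25 + 11, so a_0 = -6
25 = 2·11 + 3, so a_1 = 2
11 = 3·3 + 2, so a_2 = 3
3 = 1·2 + 1, so a_3 = 1
2 = 2·1 + 0, so a_4 = 2

[-6; 2, 3, 1, 2]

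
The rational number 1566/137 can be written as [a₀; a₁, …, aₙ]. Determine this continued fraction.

Run the Euclidean algorithm, recording each quotient:
1566 = 11·137 + 59, so a_0 = 11
137 = 2·59 + 19, so a_1 = 2
59 = 3·19 + 2, so a_2 = 3
19 = 9·2 + 1, so a_3 = 9
2 = 2·1 + 0, so a_4 = 2

[11; 2, 3, 9, 2]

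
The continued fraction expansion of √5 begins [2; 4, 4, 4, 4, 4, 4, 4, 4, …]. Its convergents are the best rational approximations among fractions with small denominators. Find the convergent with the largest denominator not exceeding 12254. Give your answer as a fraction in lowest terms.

12238/5473

a_0 = 2: 2/1  (≤ bound)
a_1 = 4: 9/4  (≤ bound)
a_2 = 4: 38/17  (≤ bound)
a_3 = 4: 161/72  (≤ bound)
a_4 = 4: 682/305  (≤ bound)
a_5 = 4: 2889/1292  (≤ bound)
a_6 = 4: 12238/5473  (≤ bound)
a_7 = 4: 51841/23184  (> 12254, stop)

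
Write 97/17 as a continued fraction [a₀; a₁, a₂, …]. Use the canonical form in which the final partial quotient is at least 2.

⌊97/17⌋ = 5, remainder 12
⌊17/12⌋ = 1, remainder 5
⌊12/5⌋ = 2, remainder 2
⌊5/2⌋ = 2, remainder 1
⌊2/1⌋ = 2, remainder 0

[5; 1, 2, 2, 2]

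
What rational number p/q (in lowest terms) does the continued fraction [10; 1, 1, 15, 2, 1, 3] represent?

Work from the innermost term outward:
Start with 3.
1 + 1/(3/1) = 1 + 1/3 = 4/3
2 + 1/(4/3) = 2 + 3/4 = 11/4
15 + 1/(11/4) = 15 + 4/11 = 169/11
1 + 1/(169/11) = 1 + 11/169 = 180/169
1 + 1/(180/169) = 1 + 169/180 = 349/180
10 + 1/(349/180) = 10 + 180/349 = 3670/349

3670/349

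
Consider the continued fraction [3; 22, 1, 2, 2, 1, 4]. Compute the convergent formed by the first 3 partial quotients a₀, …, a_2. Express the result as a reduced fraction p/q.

Start with 1.
22 + 1/(1/1) = 22 + 1/1 = 23/1
3 + 1/(23/1) = 3 + 1/23 = 70/23

70/23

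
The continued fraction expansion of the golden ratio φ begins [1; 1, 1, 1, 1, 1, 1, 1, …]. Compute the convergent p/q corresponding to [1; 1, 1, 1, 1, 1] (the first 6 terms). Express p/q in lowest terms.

Start with 1.
1 + 1/(1/1) = 1 + 1/1 = 2/1
1 + 1/(2/1) = 1 + 1/2 = 3/2
1 + 1/(3/2) = 1 + 2/3 = 5/3
1 + 1/(5/3) = 1 + 3/5 = 8/5
1 + 1/(8/5) = 1 + 5/8 = 13/8

13/8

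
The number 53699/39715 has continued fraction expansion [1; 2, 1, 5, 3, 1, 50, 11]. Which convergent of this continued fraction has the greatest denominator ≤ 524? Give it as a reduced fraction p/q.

96/71

List convergents until the denominator exceeds the bound:
a_0 = 1: 1/1  (≤ bound)
a_1 = 2: 3/2  (≤ bound)
a_2 = 1: 4/3  (≤ bound)
a_3 = 5: 23/17  (≤ bound)
a_4 = 3: 73/54  (≤ bound)
a_5 = 1: 96/71  (≤ bound)
a_6 = 50: 4873/3604  (> 524, stop)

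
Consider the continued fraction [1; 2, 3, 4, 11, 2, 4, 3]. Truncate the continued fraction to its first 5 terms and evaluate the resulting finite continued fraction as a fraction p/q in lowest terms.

a_0 = 1: 1/1
a_1 = 2: 3/2
a_2 = 3: 10/7
a_3 = 4: 43/30
a_4 = 11: 483/337

483/337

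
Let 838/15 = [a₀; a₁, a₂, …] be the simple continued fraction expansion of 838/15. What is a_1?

1

⌊838/15⌋ = 55, remainder 13
⌊15/13⌋ = 1, remainder 2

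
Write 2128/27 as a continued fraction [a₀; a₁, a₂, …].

Run the Euclidean algorithm, recording each quotient:
2128 = 78·27 + 22, so a_0 = 78
27 = 1·22 + 5, so a_1 = 1
22 = 4·5 + 2, so a_2 = 4
5 = 2·2 + 1, so a_3 = 2
2 = 2·1 + 0, so a_4 = 2

[78; 1, 4, 2, 2]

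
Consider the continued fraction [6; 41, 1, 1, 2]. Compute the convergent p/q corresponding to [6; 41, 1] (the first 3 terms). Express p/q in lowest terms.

Use the convergent recurrence hₖ = aₖ·hₖ₋₁ + hₖ₋₂ (and likewise for the denominators kₖ):
a_0 = 6: 6/1
a_1 = 41: 247/41
a_2 = 1: 253/42

253/42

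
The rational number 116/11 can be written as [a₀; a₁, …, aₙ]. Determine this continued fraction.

⌊116/11⌋ = 10, remainder 6
⌊11/6⌋ = 1, remainder 5
⌊6/5⌋ = 1, remainder 1
⌊5/1⌋ = 5, remainder 0

[10; 1, 1, 5]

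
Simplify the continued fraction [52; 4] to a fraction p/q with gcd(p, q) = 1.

209/4

Start with 4.
52 + 1/(4/1) = 52 + 1/4 = 209/4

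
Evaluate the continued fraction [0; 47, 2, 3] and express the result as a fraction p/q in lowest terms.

7/332

Start with 3.
2 + 1/(3/1) = 2 + 1/3 = 7/3
47 + 1/(7/3) = 47 + 3/7 = 332/7
0 + 1/(332/7) = 0 + 7/332 = 7/332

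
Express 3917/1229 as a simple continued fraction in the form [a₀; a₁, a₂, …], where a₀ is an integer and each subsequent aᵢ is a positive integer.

3917 = 3·1229 + 230, so a_0 = 3
1229 = 5·230 + 79, so a_1 = 5
230 = 2·79 + 72, so a_2 = 2
79 = 1·72 + 7, so a_3 = 1
72 = 10·7 + 2, so a_4 = 10
7 = 3·2 + 1, so a_5 = 3
2 = 2·1 + 0, so a_6 = 2

[3; 5, 2, 1, 10, 3, 2]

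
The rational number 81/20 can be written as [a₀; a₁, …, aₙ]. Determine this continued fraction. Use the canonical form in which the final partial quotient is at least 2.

[4; 20]

Repeatedly divide and take the remainder:
81 = 4·20 + 1, so a_0 = 4
20 = 20·1 + 0, so a_1 = 20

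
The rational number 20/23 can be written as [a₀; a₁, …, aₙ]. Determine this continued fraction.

⌊20/23⌋ = 0, remainder 20
⌊23/20⌋ = 1, remainder 3
⌊20/3⌋ = 6, remainder 2
⌊3/2⌋ = 1, remainder 1
⌊2/1⌋ = 2, remainder 0

[0; 1, 6, 1, 2]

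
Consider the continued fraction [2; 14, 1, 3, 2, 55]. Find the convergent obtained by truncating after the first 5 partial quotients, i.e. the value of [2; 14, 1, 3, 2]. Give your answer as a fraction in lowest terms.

275/133

Use the convergent recurrence hₖ = aₖ·hₖ₋₁ + hₖ₋₂ (and likewise for the denominators kₖ):
a_0 = 2: 2/1
a_1 = 14: 29/14
a_2 = 1: 31/15
a_3 = 3: 122/59
a_4 = 2: 275/133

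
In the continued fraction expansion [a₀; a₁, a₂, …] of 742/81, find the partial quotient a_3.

⌊742/81⌋ = 9, remainder 13
⌊81/13⌋ = 6, remainder 3
⌊13/3⌋ = 4, remainder 1
⌊3/1⌋ = 3, remainder 0

3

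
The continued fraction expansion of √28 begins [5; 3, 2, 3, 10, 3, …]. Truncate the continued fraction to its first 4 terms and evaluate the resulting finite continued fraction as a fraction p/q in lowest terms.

127/24

Work from the innermost term outward:
Start with 3.
2 + 1/(3/1) = 2 + 1/3 = 7/3
3 + 1/(7/3) = 3 + 3/7 = 24/7
5 + 1/(24/7) = 5 + 7/24 = 127/24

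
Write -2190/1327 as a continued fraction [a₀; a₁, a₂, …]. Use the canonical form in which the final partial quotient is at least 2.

[-2; 2, 1, 6, 7, 4, 2]

Apply division with remainder until the remainder is 0:
⌊-2190/1327⌋ = -2, remainder 464
⌊1327/464⌋ = 2, remainder 399
⌊464/399⌋ = 1, remainder 65
⌊399/65⌋ = 6, remainder 9
⌊65/9⌋ = 7, remainder 2
⌊9/2⌋ = 4, remainder 1
⌊2/1⌋ = 2, remainder 0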